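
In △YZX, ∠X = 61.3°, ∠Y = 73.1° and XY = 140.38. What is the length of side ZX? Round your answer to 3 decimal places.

187.995

The third angle is ∠Z = 180° − ∠X − ∠Y = 45.60°.
Law of sines: ZX = XY·sin Y/sin Z ≈ 188.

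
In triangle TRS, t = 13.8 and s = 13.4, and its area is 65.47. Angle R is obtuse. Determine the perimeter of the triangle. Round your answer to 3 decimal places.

From area = ½·s·t·sin R, we get sin R = 2·area/(s·t) ≈ 0.70809.
Taking the obtuse solution, ∠R ≈ 134.92°.
Law of cosines then gives r ≈ 25.123.
Perimeter = 13.8 + 25.123 + 13.4 = 52.323.

perimeter ≈ 52.323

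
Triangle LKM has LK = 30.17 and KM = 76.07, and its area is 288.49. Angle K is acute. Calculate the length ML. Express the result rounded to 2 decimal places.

From area = ½·LK·KM·sin K, we get sin K = 2·area/(LK·KM) ≈ 0.25140.
Taking the acute solution, ∠K ≈ 14.56°.
Law of cosines then gives ML ≈ 47.479.

47.48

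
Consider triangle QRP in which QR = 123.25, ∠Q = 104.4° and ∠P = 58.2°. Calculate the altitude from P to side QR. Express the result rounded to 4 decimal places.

The third angle is ∠R = 180° − ∠P − ∠Q = 17.40°.
Law of sines: RP = QR·sin Q/sin P ≈ 140.46.
Law of sines: PQ = QR·sin R/sin P ≈ 43.366.
Area = ½·QR·RP·sin R ≈ 2588.5.
The altitude from P has length 2·area/QR ≈ 42.004.

h_P ≈ 42.0040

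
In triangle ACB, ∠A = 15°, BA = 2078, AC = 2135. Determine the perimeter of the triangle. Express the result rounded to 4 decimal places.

perimeter ≈ 4765.8030

By the law of cosines, CB² = BA² + AC² − 2·BA·AC·cos A = 3.0559e+05, so CB ≈ 552.8.
Semiperimeter s = (552.8+2078+2135)/2 = 2382.9.
Perimeter = 552.8 + 2078 + 2135 = 4765.8.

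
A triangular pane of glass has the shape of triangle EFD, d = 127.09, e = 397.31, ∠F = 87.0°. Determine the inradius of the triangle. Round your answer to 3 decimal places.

By the law of cosines, f² = d² + e² − 2·d·e·cos F = 1.6872e+05, so f ≈ 410.76.
Area = ½·d·e·sin F ≈ 25212.
Semiperimeter s = (397.31+410.76+127.09)/2 = 467.58.
Inradius = area/s = 25212/467.58 ≈ 53.921.

r ≈ 53.921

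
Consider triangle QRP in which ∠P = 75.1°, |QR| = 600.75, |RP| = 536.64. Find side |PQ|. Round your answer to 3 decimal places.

441.235

Law of sines: sin Q = |RP|·sin P/|QR| ≈ 0.86325.
Since |QR| ≥ |RP|, only the acute value applies: ∠Q ≈ 59.68°.
Then ∠R = 180° − ∠P − ∠Q ≈ 45.22°.
Law of sines gives |PQ| = |QR|·sin R/sin P ≈ 441.23.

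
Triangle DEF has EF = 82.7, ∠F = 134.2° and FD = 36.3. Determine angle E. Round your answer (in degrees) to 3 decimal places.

13.547

By the law of cosines, DE² = EF² + FD² − 2·EF·FD·cos F = 12343, so DE ≈ 111.1.
Law of cosines again: cos E = (DE² + EF² − FD²)/(2·DE·EF) ≈ 0.97218, so ∠E ≈ 13.55°.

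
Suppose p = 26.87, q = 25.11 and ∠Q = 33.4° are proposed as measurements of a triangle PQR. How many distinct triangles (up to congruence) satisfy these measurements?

2

p·sin Q = 26.87·sin(33.4°) ≈ 14.79.
Since p sin Q < q < p (14.79 < 25.11 < 26.87), two triangles exist.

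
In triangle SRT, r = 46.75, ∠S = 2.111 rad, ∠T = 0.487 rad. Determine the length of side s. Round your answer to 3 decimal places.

77.517

The third angle is ∠R = π − ∠T − ∠S = 0.544 rad.
Law of sines: s = r·sin S/sin R ≈ 77.517.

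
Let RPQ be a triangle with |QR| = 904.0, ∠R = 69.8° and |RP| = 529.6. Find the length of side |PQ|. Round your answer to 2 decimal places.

875.82

By the law of cosines, |PQ|² = |QR|² + |RP|² − 2·|QR|·|RP|·cos R = 7.6706e+05, so |PQ| ≈ 875.82.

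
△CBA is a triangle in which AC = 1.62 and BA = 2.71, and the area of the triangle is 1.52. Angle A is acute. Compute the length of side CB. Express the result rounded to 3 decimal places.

1.906

From area = ½·BA·AC·sin A, we get sin A = 2·area/(BA·AC) ≈ 0.69245.
Taking the acute solution, ∠A ≈ 43.82°.
Law of cosines then gives CB ≈ 1.9062.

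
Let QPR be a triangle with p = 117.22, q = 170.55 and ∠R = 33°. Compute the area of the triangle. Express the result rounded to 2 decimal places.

Area = ½·q·p·sin R ≈ 5444.2.

5444.18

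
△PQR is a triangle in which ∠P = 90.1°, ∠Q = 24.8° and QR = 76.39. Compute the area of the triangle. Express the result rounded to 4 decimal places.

The third angle is ∠R = 180° − ∠P − ∠Q = 65.10°.
Law of sines: RP = QR·sin Q/sin P ≈ 32.042.
Law of sines: PQ = QR·sin R/sin P ≈ 69.289.
Area = ½·QR·RP·sin R ≈ 1110.1.

area ≈ 1110.0803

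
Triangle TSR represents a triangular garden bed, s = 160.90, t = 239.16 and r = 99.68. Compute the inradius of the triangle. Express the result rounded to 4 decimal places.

Semiperimeter p = (239.16 + 160.9 + 99.68)/2 = 249.87.
Heron's formula: area = √(249.87·10.71·88.97·150.19) ≈ 5979.9.
Inradius = area/p = 5979.9/249.87 ≈ 23.932.

23.9321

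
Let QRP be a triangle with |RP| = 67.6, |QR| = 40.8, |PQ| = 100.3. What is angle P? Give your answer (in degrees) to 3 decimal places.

By the law of cosines, cos P = (|RP|² + |PQ|² − |QR|²) / (2·|RP|·|PQ|) ≈ 0.95610, so ∠P ≈ 17.04°.

17.041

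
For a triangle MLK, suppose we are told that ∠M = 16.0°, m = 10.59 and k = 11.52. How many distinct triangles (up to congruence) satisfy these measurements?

k·sin M = 11.52·sin(16.0°) ≈ 3.175.
Since k sin M < m < k (3.175 < 10.59 < 11.52), two triangles exist.

2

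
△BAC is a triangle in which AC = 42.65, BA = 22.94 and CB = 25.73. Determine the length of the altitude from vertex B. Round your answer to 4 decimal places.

h_B ≈ 11.6982

Semiperimeter s = (42.65 + 25.73 + 22.94)/2 = 45.66.
Heron's formula: area = √(45.66·3.01·19.93·22.72) ≈ 249.46.
The altitude from B has length 2·area/AC ≈ 11.698.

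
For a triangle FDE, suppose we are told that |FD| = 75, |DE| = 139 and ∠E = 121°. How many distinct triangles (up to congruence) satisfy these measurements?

0

|DE|·sin E = 139·sin(121°) ≈ 119.1.
Since ∠E is not acute, a triangle exists only if |FD| > |DE|; here |FD| ≤ |DE|, so there is no triangle.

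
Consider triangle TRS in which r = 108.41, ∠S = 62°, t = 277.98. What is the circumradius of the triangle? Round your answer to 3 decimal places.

139.552

By the law of cosines, s² = t² + r² − 2·t·r·cos S = 60730, so s ≈ 246.43.
Area = ½·t·r·sin S ≈ 13304.
Circumradius = s/(2 sin S) ≈ 139.55.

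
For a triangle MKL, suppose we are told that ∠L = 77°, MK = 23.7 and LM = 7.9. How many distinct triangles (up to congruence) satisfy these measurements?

1

LM·sin L = 7.9·sin(77°) ≈ 7.698.
Since MK ≥ LM, exactly one triangle exists.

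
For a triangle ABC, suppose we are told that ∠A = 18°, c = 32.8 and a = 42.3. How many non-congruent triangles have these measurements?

1

c·sin A = 32.8·sin(18°) ≈ 10.14.
Since a ≥ c, exactly one triangle exists.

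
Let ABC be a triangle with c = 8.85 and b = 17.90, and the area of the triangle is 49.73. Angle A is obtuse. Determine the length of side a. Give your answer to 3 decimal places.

From area = ½·b·c·sin A, we get sin A = 2·area/(b·c) ≈ 0.62784.
Taking the obtuse solution, ∠A ≈ 141.11°.
Law of cosines then gives a ≈ 25.403.

25.403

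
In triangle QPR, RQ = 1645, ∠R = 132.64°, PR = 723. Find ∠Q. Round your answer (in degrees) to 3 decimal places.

By the law of cosines, QP² = PR² + RQ² − 2·PR·RQ·cos R = 4.84e+06, so QP ≈ 2200.
Law of cosines again: cos Q = (RQ² + QP² − PR²)/(2·RQ·QP) ≈ 0.97034, so ∠Q ≈ 13.99°.

∠Q ≈ 13.990°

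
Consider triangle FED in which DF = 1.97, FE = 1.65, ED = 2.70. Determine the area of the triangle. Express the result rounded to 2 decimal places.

area ≈ 1.62

Semiperimeter s = (2.7 + 1.97 + 1.65)/2 = 3.16.
Heron's formula: area = √(3.16·0.46·1.19·1.51) ≈ 1.6162.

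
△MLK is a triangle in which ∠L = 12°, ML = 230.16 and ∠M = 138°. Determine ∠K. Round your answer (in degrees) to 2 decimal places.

∠K ≈ 30.00°

The third angle is ∠K = 180° − ∠M − ∠L = 30.00°.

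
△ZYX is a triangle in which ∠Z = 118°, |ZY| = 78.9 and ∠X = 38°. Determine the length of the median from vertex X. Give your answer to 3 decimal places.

The third angle is ∠Y = 180° − ∠X − ∠Z = 24.00°.
Law of sines: |YX| = |ZY|·sin Z/sin X ≈ 113.15.
Law of sines: |XZ| = |ZY|·sin Y/sin X ≈ 52.125.
Median from X: ½√(2·|YX|² + 2·|XZ|² − |ZY|²) ≈ 78.766.

m_X ≈ 78.766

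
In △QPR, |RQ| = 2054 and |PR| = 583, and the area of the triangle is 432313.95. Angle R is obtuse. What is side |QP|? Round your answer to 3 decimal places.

2493.144

From area = ½·|PR|·|RQ|·sin R, we get sin R = 2·area/(|PR|·|RQ|) ≈ 0.72204.
Taking the obtuse solution, ∠R ≈ 133.78°.
Law of cosines then gives |QP| ≈ 2493.1.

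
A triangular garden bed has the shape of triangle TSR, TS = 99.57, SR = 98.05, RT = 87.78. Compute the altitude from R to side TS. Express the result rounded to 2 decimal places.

Semiperimeter s = (98.05 + 87.78 + 99.57)/2 = 142.7.
Heron's formula: area = √(142.7·44.65·54.92·43.13) ≈ 3884.9.
The altitude from R has length 2·area/TS ≈ 78.033.

h_R ≈ 78.03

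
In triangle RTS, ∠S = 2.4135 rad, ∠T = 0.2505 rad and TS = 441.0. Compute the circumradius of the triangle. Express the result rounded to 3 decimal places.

The third angle is ∠R = π − ∠T − ∠S = 0.4776 rad.
Law of sines: SR = TS·sin T/sin R ≈ 237.83.
Law of sines: RT = TS·sin S/sin R ≈ 638.46.
Circumradius = TS/(2 sin R) ≈ 479.72.

479.721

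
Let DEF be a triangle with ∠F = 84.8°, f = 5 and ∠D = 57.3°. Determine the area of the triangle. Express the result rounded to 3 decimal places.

6.488

The third angle is ∠E = 180° − ∠F − ∠D = 37.90°.
Law of sines: d = f·sin D/sin F ≈ 4.2249.
Law of sines: e = f·sin E/sin F ≈ 3.0841.
Area = ½·f·d·sin E ≈ 6.4883.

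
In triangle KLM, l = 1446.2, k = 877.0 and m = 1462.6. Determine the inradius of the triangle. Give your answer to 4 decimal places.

Semiperimeter s = (877 + 1446.2 + 1462.6)/2 = 1892.9.
Heron's formula: area = √(1892.9·1015.9·446.7·430.3) ≈ 6.0797e+05.
Inradius = area/s = 6.0797e+05/1892.9 ≈ 321.19.

r ≈ 321.1850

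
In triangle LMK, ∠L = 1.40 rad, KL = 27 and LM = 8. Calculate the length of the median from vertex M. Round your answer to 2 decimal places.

14.48

By the law of cosines, MK² = KL² + LM² − 2·KL·LM·cos L = 719.57, so MK ≈ 26.825.
Median from M: ½√(2·LM² + 2·MK² − KL²) ≈ 14.475.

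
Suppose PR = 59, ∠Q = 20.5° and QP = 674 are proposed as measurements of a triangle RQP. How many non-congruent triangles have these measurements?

QP·sin Q = 674·sin(20.5°) ≈ 236.
Since PR = 59 < 236 = QP sin Q, no triangle exists.

0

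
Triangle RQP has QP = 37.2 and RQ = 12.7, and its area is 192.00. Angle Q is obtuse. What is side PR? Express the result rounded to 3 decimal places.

From area = ½·RQ·QP·sin Q, we get sin Q = 2·area/(RQ·QP) ≈ 0.81280.
Taking the obtuse solution, ∠Q ≈ 125.63°.
Law of cosines then gives PR ≈ 45.777.

45.777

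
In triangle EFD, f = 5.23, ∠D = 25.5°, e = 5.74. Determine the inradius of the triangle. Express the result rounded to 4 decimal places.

By the law of cosines, d² = e² + f² − 2·e·f·cos D = 6.1089, so d ≈ 2.4716.
Area = ½·e·f·sin D ≈ 6.462.
Semiperimeter s = (5.74+5.23+2.4716)/2 = 6.7208.
Inradius = area/s = 6.462/6.7208 ≈ 0.96149.

r ≈ 0.9615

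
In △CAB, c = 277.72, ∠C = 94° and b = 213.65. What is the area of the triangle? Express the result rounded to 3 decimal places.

Law of sines: sin B = b·sin C/c ≈ 0.76743.
Since c ≥ b, only the acute value applies: ∠B ≈ 50.12°.
Then ∠A = 180° − ∠C − ∠B ≈ 35.88°.
Law of sines gives a = c·sin A/sin C ≈ 163.15.
Area = ½·c·b·sin A ≈ 17386.

area ≈ 17386.388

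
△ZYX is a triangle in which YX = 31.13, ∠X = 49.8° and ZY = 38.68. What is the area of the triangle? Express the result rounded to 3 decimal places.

601.582

Law of sines: sin Z = YX·sin X/ZY ≈ 0.61471.
Since ZY ≥ YX, only the acute value applies: ∠Z ≈ 37.93°.
Then ∠Y = 180° − ∠X − ∠Z ≈ 92.27°.
Law of sines gives XZ = ZY·sin Y/sin X ≈ 50.602.
Area = ½·ZY·YX·sin Y ≈ 601.58.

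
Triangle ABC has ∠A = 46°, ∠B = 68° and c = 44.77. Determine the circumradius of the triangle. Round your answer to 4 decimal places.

R ≈ 24.5034

The third angle is ∠C = 180° − ∠A − ∠B = 66.00°.
Law of sines: a = c·sin A/sin C ≈ 35.253.
Law of sines: b = c·sin B/sin C ≈ 45.438.
Circumradius = c/(2 sin C) ≈ 24.503.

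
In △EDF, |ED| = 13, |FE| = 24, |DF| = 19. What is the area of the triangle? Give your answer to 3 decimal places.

Semiperimeter s = (19 + 24 + 13)/2 = 28.
Heron's formula: area = √(28·9·4·15) ≈ 122.96.

122.963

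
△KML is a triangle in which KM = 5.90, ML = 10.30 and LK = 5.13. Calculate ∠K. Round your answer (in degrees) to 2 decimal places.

137.97

By the law of cosines, cos K = (LK² + KM² − ML²) / (2·LK·KM) ≈ -0.74277, so ∠K ≈ 137.97°.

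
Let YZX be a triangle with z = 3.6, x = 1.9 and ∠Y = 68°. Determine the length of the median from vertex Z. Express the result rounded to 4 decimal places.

By the law of cosines, y² = z² + x² − 2·z·x·cos Y = 11.445, so y ≈ 3.3831.
Median from Z: ½√(2·x² + 2·y² − z²) ≈ 2.0707.

m_Z ≈ 2.0707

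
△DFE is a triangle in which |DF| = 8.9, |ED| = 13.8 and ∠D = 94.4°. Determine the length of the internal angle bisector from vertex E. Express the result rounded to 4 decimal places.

14.6562

By the law of cosines, |FE|² = |ED|² + |DF|² − 2·|ED|·|DF|·cos D = 288.5, so |FE| ≈ 16.985.
Law of cosines again: cos E = (|FE|² + |ED|² − |DF|²)/(2·|FE|·|ED|) ≈ 0.85267, so ∠E ≈ 31.50°.
The bisector from E has length 2·|FE|·|ED|·cos(∠E/2)/(|FE|+|ED|) ≈ 14.656.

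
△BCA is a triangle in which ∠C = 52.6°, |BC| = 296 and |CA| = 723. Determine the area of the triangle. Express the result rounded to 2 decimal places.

85005.54

Area = ½·|BC|·|CA|·sin C ≈ 85006.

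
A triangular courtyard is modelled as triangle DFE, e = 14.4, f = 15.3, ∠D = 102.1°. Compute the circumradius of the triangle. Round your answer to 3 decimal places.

By the law of cosines, d² = f² + e² − 2·f·e·cos D = 533.82, so d ≈ 23.104.
Area = ½·f·e·sin D ≈ 107.71.
Circumradius = d/(2 sin D) ≈ 11.815.

11.815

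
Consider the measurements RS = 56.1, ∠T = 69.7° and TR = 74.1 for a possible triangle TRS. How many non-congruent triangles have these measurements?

0

TR·sin T = 74.1·sin(69.7°) ≈ 69.5.
Since RS = 56.1 < 69.5 = TR sin T, no triangle exists.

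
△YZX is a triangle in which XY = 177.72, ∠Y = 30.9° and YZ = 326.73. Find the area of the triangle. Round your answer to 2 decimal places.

14909.76

Area = ½·XY·YZ·sin Y ≈ 14910.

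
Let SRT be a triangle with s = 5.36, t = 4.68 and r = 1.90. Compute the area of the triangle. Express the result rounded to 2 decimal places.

4.37

Semiperimeter p = (5.36 + 1.9 + 4.68)/2 = 5.97.
Heron's formula: area = √(5.97·0.61·4.07·1.29) ≈ 4.3726.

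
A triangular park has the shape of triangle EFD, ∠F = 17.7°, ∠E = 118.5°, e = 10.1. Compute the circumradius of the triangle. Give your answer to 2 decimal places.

5.75

The third angle is ∠D = 180° − ∠E − ∠F = 43.80°.
Law of sines: f = e·sin F/sin E ≈ 3.4942.
Law of sines: d = e·sin D/sin E ≈ 7.9546.
Circumradius = e/(2 sin E) ≈ 5.7464.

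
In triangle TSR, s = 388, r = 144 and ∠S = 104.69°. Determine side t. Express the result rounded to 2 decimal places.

325.62

Law of sines: sin R = r·sin S/s ≈ 0.35900.
Since s ≥ r, only the acute value applies: ∠R ≈ 21.04°.
Then ∠T = 180° − ∠S − ∠R ≈ 54.27°.
Law of sines gives t = s·sin T/sin S ≈ 325.62.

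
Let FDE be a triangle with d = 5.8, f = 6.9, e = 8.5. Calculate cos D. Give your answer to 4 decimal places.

0.7350

By the law of cosines, cos D = (e² + f² − d²) / (2·e·f) ≈ 0.73504, so ∠D ≈ 42.69°.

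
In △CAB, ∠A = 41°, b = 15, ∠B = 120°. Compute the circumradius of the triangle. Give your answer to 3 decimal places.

R ≈ 8.660

The third angle is ∠C = 180° − ∠A − ∠B = 19.00°.
Law of sines: c = b·sin C/sin B ≈ 5.639.
Law of sines: a = b·sin A/sin B ≈ 11.363.
Circumradius = b/(2 sin B) ≈ 8.6603.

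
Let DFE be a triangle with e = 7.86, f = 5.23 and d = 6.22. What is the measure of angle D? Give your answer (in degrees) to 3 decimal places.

∠D ≈ 52.153°

By the law of cosines, cos D = (f² + e² − d²) / (2·f·e) ≈ 0.61356, so ∠D ≈ 52.15°.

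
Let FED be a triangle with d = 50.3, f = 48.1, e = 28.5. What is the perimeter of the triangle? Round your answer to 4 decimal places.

126.9000

Perimeter = 48.1 + 28.5 + 50.3 = 126.9.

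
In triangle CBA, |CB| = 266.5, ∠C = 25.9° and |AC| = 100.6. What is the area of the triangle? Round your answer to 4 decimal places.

Area = ½·|AC|·|CB|·sin C ≈ 5855.3.

5855.3061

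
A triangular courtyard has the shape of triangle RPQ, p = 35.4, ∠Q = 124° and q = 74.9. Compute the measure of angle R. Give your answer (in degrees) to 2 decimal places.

Law of sines: sin P = p·sin Q/q ≈ 0.39183.
Since q ≥ p, only the acute value applies: ∠P ≈ 23.07°.
Then ∠R = 180° − ∠Q − ∠P ≈ 32.93°.

32.93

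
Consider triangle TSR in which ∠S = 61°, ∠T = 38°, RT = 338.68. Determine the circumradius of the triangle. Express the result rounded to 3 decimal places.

193.616

The third angle is ∠R = 180° − ∠T − ∠S = 81.00°.
Law of sines: SR = RT·sin T/sin S ≈ 238.4.
Law of sines: TS = RT·sin R/sin S ≈ 382.46.
Circumradius = RT/(2 sin S) ≈ 193.62.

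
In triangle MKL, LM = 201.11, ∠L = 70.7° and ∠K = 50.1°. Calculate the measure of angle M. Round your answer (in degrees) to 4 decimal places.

The third angle is ∠M = 180° − ∠K − ∠L = 59.20°.

59.2000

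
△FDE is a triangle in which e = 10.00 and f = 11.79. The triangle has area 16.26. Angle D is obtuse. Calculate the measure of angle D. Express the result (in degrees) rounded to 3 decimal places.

∠D ≈ 163.989°

From area = ½·e·f·sin D, we get sin D = 2·area/(e·f) ≈ 0.27583.
Taking the obtuse solution, ∠D ≈ 163.99°.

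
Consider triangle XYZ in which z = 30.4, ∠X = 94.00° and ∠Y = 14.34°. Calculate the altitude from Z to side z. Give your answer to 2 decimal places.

The third angle is ∠Z = 180° − ∠X − ∠Y = 71.66°.
Law of sines: x = z·sin X/sin Z ≈ 31.949.
Law of sines: y = z·sin Y/sin Z ≈ 7.9322.
Area = ½·z·x·sin Y ≈ 120.28.
The altitude from Z has length 2·area/z ≈ 7.9129.

h_Z ≈ 7.91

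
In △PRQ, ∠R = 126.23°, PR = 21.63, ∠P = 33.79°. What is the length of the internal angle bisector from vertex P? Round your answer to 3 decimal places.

t_P ≈ 29.076

The third angle is ∠Q = 180° − ∠P − ∠R = 19.98°.
Law of sines: RQ = PR·sin P/sin Q ≈ 35.206.
Law of sines: QP = PR·sin R/sin Q ≈ 51.063.
The bisector from P has length 2·QP·PR·cos(∠P/2)/(QP+PR) ≈ 29.076.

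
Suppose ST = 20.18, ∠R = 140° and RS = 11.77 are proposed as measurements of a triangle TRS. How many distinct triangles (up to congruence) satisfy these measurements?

1

RS·sin R = 11.77·sin(140°) ≈ 7.566.
Since ∠R is not acute, a triangle exists only if ST > RS; here ST > RS, so there is exactly one triangle.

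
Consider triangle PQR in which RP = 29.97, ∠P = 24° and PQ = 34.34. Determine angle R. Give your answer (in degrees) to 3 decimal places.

95.729

By the law of cosines, QR² = RP² + PQ² − 2·RP·PQ·cos P = 197.05, so QR ≈ 14.037.
Law of cosines again: cos R = (QR² + RP² − PQ²)/(2·QR·RP) ≈ -0.09982, so ∠R ≈ 95.73°.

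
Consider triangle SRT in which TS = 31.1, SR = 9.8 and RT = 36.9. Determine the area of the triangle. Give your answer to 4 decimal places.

area ≈ 132.8873

Semiperimeter s = (36.9 + 31.1 + 9.8)/2 = 38.9.
Heron's formula: area = √(38.9·2·7.8·29.1) ≈ 132.89.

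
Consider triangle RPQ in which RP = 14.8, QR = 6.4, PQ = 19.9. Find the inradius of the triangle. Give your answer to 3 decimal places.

r ≈ 1.604

Semiperimeter s = (19.9 + 6.4 + 14.8)/2 = 20.55.
Heron's formula: area = √(20.55·0.65·14.15·5.75) ≈ 32.967.
Inradius = area/s = 32.967/20.55 ≈ 1.6042.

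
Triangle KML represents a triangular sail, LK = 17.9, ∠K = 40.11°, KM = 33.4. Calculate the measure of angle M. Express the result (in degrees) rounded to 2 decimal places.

By the law of cosines, ML² = LK² + KM² − 2·LK·KM·cos K = 521.47, so ML ≈ 22.836.
Law of cosines again: cos M = (KM² + ML² − LK²)/(2·KM·ML) ≈ 0.86312, so ∠M ≈ 30.33°.

∠M ≈ 30.33°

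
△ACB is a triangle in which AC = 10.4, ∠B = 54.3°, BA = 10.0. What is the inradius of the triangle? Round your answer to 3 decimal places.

r ≈ 3.060

Law of sines: sin C = BA·sin B/AC ≈ 0.78085.
Since AC ≥ BA, only the acute value applies: ∠C ≈ 51.34°.
Then ∠A = 180° − ∠B − ∠C ≈ 74.36°.
Law of sines gives CB = AC·sin A/sin B ≈ 12.332.
Area = ½·AC·BA·sin A ≈ 50.075.
Semiperimeter s = (12.332+10+10.4)/2 = 16.366.
Inradius = area/s = 50.075/16.366 ≈ 3.0597.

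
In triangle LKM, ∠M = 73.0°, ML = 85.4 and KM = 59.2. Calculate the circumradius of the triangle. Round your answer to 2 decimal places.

46.30

By the law of cosines, LK² = KM² + ML² − 2·KM·ML·cos M = 7841.5, so LK ≈ 88.552.
Area = ½·KM·ML·sin M ≈ 2417.4.
Circumradius = LK/(2 sin M) ≈ 46.299.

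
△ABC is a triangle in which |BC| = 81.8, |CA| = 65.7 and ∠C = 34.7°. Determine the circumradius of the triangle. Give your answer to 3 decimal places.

By the law of cosines, |AB|² = |BC|² + |CA|² − 2·|BC|·|CA|·cos C = 2170.9, so |AB| ≈ 46.593.
Area = ½·|BC|·|CA|·sin C ≈ 1529.7.
Circumradius = |AB|/(2 sin C) ≈ 40.923.

40.923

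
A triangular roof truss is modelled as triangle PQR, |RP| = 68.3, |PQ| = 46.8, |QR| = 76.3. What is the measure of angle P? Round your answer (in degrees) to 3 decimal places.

By the law of cosines, cos P = (|RP|² + |PQ|² − |QR|²) / (2·|RP|·|PQ|) ≈ 0.16165, so ∠P ≈ 80.70°.

80.697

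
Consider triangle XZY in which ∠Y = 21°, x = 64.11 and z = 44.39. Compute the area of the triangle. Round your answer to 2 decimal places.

Area = ½·x·z·sin Y ≈ 509.93.

509.93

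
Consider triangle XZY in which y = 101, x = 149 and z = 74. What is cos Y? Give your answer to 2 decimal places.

cos Y ≈ 0.79

By the law of cosines, cos Y = (x² + z² − y²) / (2·x·z) ≈ 0.79249, so ∠Y ≈ 37.58°.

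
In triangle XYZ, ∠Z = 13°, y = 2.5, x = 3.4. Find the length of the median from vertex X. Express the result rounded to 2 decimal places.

m_X ≈ 0.93

By the law of cosines, z² = x² + y² − 2·x·y·cos Z = 1.2457, so z ≈ 1.1161.
Median from X: ½√(2·y² + 2·z² − x²) ≈ 0.9262.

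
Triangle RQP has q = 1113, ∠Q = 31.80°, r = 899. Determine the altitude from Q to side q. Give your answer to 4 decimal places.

Law of sines: sin R = r·sin Q/q ≈ 0.42564.
Since q ≥ r, only the acute value applies: ∠R ≈ 25.19°.
Then ∠P = 180° − ∠Q − ∠R ≈ 123.01°.
Law of sines gives p = q·sin P/sin Q ≈ 1771.2.
Area = ½·q·r·sin P ≈ 4.1954e+05.
The altitude from Q has length 2·area/q ≈ 753.89.

h_Q ≈ 753.8875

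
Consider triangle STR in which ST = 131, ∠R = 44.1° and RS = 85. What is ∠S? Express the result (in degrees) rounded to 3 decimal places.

Law of sines: sin T = RS·sin R/ST ≈ 0.45155.
Since ST ≥ RS, only the acute value applies: ∠T ≈ 26.84°.
Then ∠S = 180° − ∠R − ∠T ≈ 109.06°.

∠S ≈ 109.057°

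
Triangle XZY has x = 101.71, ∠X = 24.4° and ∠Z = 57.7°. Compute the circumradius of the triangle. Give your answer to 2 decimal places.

123.10

The third angle is ∠Y = 180° − ∠X − ∠Z = 97.90°.
Law of sines: z = x·sin Z/sin X ≈ 208.11.
Law of sines: y = x·sin Y/sin X ≈ 243.87.
Circumradius = x/(2 sin X) ≈ 123.1.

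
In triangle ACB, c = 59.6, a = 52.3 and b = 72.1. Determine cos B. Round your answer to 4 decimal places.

cos B ≈ 0.1747

By the law of cosines, cos B = (a² + c² − b²) / (2·a·c) ≈ 0.17469, so ∠B ≈ 79.94°.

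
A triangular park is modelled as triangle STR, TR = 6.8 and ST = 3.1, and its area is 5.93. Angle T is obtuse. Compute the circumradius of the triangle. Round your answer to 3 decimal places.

8.464

From area = ½·ST·TR·sin T, we get sin T = 2·area/(ST·TR) ≈ 0.56262.
Taking the obtuse solution, ∠T ≈ 2.5440 rad.
Law of cosines then gives RS ≈ 9.5239.
Circumradius = RS/(2 sin T) ≈ 8.4639.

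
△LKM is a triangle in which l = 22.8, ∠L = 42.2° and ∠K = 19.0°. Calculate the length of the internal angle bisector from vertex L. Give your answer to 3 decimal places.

t_L ≈ 15.034

The third angle is ∠M = 180° − ∠L − ∠K = 118.80°.
Law of sines: k = l·sin K/sin L ≈ 11.051.
Law of sines: m = l·sin M/sin L ≈ 29.744.
The bisector from L has length 2·k·m·cos(∠L/2)/(k+m) ≈ 15.034.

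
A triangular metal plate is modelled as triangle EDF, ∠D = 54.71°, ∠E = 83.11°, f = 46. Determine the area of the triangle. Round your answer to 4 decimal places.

The third angle is ∠F = 180° − ∠E − ∠D = 42.18°.
Law of sines: e = f·sin E/sin F ≈ 68.012.
Law of sines: d = f·sin D/sin F ≈ 55.918.
Area = ½·f·e·sin D ≈ 1276.8.

1276.8314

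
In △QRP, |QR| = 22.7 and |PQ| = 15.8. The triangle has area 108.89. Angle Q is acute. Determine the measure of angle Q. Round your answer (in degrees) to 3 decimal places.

∠Q ≈ 37.388°

From area = ½·|PQ|·|QR|·sin Q, we get sin Q = 2·area/(|PQ|·|QR|) ≈ 0.60720.
Taking the acute solution, ∠Q ≈ 37.39°.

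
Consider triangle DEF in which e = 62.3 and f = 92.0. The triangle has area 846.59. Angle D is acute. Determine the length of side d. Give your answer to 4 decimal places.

From area = ½·e·f·sin D, we get sin D = 2·area/(e·f) ≈ 0.29541.
Taking the acute solution, ∠D ≈ 17.18°.
Law of cosines then gives d ≈ 37.332.

37.3322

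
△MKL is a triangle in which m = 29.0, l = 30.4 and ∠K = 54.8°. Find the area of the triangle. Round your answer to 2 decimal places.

Area = ½·l·m·sin K ≈ 360.2.

360.20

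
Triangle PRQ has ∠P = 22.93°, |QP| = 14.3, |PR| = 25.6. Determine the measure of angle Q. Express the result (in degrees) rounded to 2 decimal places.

132.93

By the law of cosines, |RQ|² = |QP|² + |PR|² − 2·|QP|·|PR|·cos P = 185.54, so |RQ| ≈ 13.621.
Law of cosines again: cos Q = (|RQ|² + |QP|² − |PR|²)/(2·|RQ|·|QP|) ≈ -0.68107, so ∠Q ≈ 132.93°.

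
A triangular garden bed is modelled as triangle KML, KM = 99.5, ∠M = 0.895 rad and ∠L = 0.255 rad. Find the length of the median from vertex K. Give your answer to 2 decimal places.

The third angle is ∠K = π − ∠M − ∠L = 1.992 rad.
Law of sines: ML = KM·sin K/sin L ≈ 360.05.
Law of sines: LK = KM·sin M/sin L ≈ 307.76.
Median from K: ½√(2·LK² + 2·KM² − ML²) ≈ 141.07.

141.07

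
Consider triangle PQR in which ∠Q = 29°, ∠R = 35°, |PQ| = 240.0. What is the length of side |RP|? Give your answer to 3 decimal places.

202.858

The third angle is ∠P = 180° − ∠Q − ∠R = 116.00°.
Law of sines: |RP| = |PQ|·sin Q/sin R ≈ 202.86.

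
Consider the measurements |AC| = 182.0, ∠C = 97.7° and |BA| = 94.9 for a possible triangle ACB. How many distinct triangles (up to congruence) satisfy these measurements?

|AC|·sin C = 182.0·sin(97.7°) ≈ 180.4.
Since ∠C is not acute, a triangle exists only if |BA| > |AC|; here |BA| ≤ |AC|, so there is no triangle.

0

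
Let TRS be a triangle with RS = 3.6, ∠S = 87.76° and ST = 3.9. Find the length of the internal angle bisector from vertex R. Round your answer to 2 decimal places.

By the law of cosines, TR² = RS² + ST² − 2·RS·ST·cos S = 27.072, so TR ≈ 5.2031.
Law of cosines again: cos R = (TR² + RS² − ST²)/(2·TR·RS) ≈ 0.66260, so ∠R ≈ 48.50°.
The bisector from R has length 2·TR·RS·cos(∠R/2)/(TR+RS) ≈ 3.8801.

t_R ≈ 3.88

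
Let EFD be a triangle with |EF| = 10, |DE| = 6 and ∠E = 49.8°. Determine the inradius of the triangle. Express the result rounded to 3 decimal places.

1.938

By the law of cosines, |FD|² = |DE|² + |EF|² − 2·|DE|·|EF|·cos E = 58.545, so |FD| ≈ 7.6515.
Area = ½·|DE|·|EF|·sin E ≈ 22.914.
Semiperimeter s = (7.6515+6+10)/2 = 11.826.
Inradius = area/s = 22.914/11.826 ≈ 1.9376.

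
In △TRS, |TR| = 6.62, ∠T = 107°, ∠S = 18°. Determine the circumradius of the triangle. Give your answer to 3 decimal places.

10.711

The third angle is ∠R = 180° − ∠S − ∠T = 55.00°.
Law of sines: |RS| = |TR|·sin T/sin S ≈ 20.487.
Law of sines: |ST| = |TR|·sin R/sin S ≈ 17.549.
Circumradius = |TR|/(2 sin S) ≈ 10.711.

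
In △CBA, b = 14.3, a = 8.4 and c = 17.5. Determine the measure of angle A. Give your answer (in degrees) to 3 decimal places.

By the law of cosines, cos A = (c² + b² − a²) / (2·c·b) ≈ 0.87948, so ∠A ≈ 28.42°.

28.420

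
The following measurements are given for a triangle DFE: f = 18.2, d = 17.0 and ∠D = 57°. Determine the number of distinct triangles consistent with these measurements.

2

f·sin D = 18.2·sin(57°) ≈ 15.26.
Since f sin D < d < f (15.26 < 17.0 < 18.2), two triangles exist.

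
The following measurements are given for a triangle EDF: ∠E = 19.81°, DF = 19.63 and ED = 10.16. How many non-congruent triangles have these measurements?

ED·sin E = 10.16·sin(19.81°) ≈ 3.443.
Since DF ≥ ED, exactly one triangle exists.

1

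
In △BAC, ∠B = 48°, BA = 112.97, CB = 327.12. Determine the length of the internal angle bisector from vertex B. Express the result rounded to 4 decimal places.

t_B ≈ 153.4224

By the law of cosines, AC² = CB² + BA² − 2·CB·BA·cos B = 70315, so AC ≈ 265.17.
The bisector from B has length 2·CB·BA·cos(∠B/2)/(CB+BA) ≈ 153.42.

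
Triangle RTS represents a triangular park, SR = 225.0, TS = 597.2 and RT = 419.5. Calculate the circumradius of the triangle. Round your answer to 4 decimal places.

411.9308

By the law of cosines, cos R = (SR² + RT² − TS²) / (2·SR·RT) ≈ -0.68888, so ∠R ≈ 133.54°.
Circumradius = TS/(2 sin R) ≈ 411.93.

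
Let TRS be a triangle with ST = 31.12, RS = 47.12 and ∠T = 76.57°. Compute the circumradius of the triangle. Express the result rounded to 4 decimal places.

Law of sines: sin R = ST·sin T/RS ≈ 0.64238.
Since RS ≥ ST, only the acute value applies: ∠R ≈ 39.97°.
Then ∠S = 180° − ∠T − ∠R ≈ 63.46°.
Law of sines gives TR = RS·sin S/sin T ≈ 43.34.
Circumradius = RS/(2 sin T) ≈ 24.222.

24.2224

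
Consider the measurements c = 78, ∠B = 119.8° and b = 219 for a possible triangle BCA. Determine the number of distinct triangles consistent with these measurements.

1

c·sin B = 78·sin(119.8°) ≈ 67.69.
Since ∠B is not acute, a triangle exists only if b > c; here b > c, so there is exactly one triangle.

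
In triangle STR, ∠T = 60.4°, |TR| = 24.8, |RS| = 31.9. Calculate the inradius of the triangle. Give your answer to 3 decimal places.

r ≈ 8.340

Law of sines: sin S = |TR|·sin T/|RS| ≈ 0.67597.
Since |RS| ≥ |TR|, only the acute value applies: ∠S ≈ 42.53°.
Then ∠R = 180° − ∠T − ∠S ≈ 77.07°.
Law of sines gives |ST| = |RS|·sin R/sin T ≈ 35.758.
Area = ½·|RS|·|TR|·sin R ≈ 385.53.
Semiperimeter s = (24.8+31.9+35.758)/2 = 46.229.
Inradius = area/s = 385.53/46.229 ≈ 8.3396.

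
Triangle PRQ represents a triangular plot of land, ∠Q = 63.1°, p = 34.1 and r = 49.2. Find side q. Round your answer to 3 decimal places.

45.446

By the law of cosines, q² = p² + r² − 2·p·r·cos Q = 2065.3, so q ≈ 45.446.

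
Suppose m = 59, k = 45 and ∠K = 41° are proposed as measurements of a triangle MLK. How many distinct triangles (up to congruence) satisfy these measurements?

2

m·sin K = 59·sin(41°) ≈ 38.71.
Since m sin K < k < m (38.71 < 45 < 59), two triangles exist.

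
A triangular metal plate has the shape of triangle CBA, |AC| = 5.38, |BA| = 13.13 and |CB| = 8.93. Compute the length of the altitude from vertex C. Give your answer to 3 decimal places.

h_C ≈ 2.739

Semiperimeter s = (13.13 + 5.38 + 8.93)/2 = 13.72.
Heron's formula: area = √(13.72·0.59·8.34·4.79) ≈ 17.983.
The altitude from C has length 2·area/|BA| ≈ 2.7392.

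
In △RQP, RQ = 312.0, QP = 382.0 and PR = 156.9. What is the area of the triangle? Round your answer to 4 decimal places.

Semiperimeter s = (382 + 156.9 + 312)/2 = 425.45.
Heron's formula: area = √(425.45·43.45·268.55·113.45) ≈ 23732.

23731.9805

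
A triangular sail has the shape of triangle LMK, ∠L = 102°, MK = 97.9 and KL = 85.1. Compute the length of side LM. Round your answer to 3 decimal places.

Law of sines: sin M = KL·sin L/MK ≈ 0.85026.
Since MK ≥ KL, only the acute value applies: ∠M ≈ 58.24°.
Then ∠K = 180° − ∠L − ∠M ≈ 19.76°.
Law of sines gives LM = MK·sin K/sin L ≈ 33.838.

33.838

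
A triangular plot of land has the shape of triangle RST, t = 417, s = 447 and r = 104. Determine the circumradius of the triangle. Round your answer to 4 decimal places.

By the law of cosines, cos R = (s² + t² − r²) / (2·s·t) ≈ 0.97340, so ∠R ≈ 13.24°.
Circumradius = r/(2 sin R) ≈ 226.97.

226.9678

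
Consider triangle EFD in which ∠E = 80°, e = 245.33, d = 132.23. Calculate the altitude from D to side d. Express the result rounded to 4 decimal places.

227.3704

Law of sines: sin D = d·sin E/e ≈ 0.53080.
Since e ≥ d, only the acute value applies: ∠D ≈ 32.06°.
Then ∠F = 180° − ∠E − ∠D ≈ 67.94°.
Law of sines gives f = e·sin F/sin E ≈ 230.88.
Area = ½·e·d·sin F ≈ 15033.
The altitude from D has length 2·area/d ≈ 227.37.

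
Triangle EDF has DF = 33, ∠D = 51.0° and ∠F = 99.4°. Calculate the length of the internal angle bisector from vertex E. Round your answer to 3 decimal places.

t_E ≈ 56.159

The third angle is ∠E = 180° − ∠D − ∠F = 29.60°.
Law of sines: FE = DF·sin D/sin E ≈ 51.921.
Law of sines: ED = DF·sin F/sin E ≈ 65.912.
The bisector from E has length 2·FE·ED·cos(∠E/2)/(FE+ED) ≈ 56.159.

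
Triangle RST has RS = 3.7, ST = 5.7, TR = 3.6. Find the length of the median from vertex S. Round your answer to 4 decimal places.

m_S ≈ 4.4553

Median from S: ½√(2·RS² + 2·ST² − TR²) ≈ 4.4553.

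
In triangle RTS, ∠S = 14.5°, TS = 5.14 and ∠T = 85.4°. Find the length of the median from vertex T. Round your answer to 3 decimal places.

The third angle is ∠R = 180° − ∠T − ∠S = 80.10°.
Law of sines: SR = TS·sin T/sin R ≈ 5.2009.
Law of sines: RT = TS·sin S/sin R ≈ 1.3064.
Median from T: ½√(2·RT² + 2·TS² − SR²) ≈ 2.702.

2.702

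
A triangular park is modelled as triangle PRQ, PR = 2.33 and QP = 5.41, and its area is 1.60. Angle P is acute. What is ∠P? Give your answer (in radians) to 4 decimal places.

∠P ≈ 0.2567 rad

From area = ½·QP·PR·sin P, we get sin P = 2·area/(QP·PR) ≈ 0.25386.
Taking the acute solution, ∠P ≈ 0.257 rad.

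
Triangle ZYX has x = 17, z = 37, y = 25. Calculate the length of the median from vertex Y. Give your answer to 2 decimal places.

Median from Y: ½√(2·x² + 2·z² − y²) ≈ 25.937.

m_Y ≈ 25.94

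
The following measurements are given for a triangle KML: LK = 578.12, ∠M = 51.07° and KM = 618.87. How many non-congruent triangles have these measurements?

2

KM·sin M = 618.87·sin(51.07°) ≈ 481.4.
Since KM sin M < LK < KM (481.4 < 578.12 < 618.87), two triangles exist.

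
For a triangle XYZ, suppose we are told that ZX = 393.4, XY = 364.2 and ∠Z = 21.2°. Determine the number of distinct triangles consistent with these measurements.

ZX·sin Z = 393.4·sin(21.2°) ≈ 142.3.
Since ZX sin Z < XY < ZX (142.3 < 364.2 < 393.4), two triangles exist.

2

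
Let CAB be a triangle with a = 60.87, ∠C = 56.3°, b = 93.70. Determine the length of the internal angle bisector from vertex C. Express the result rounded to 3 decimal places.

By the law of cosines, c² = a² + b² − 2·a·b·cos C = 6155.7, so c ≈ 78.458.
The bisector from C has length 2·a·b·cos(∠C/2)/(a+b) ≈ 65.069.

t_C ≈ 65.069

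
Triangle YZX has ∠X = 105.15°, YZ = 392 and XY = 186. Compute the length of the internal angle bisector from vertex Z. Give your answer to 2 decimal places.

Law of sines: sin Z = XY·sin X/YZ ≈ 0.45800.
Since YZ ≥ XY, only the acute value applies: ∠Z ≈ 27.26°.
Then ∠Y = 180° − ∠X − ∠Z ≈ 47.59°.
Law of sines gives ZX = YZ·sin Y/sin X ≈ 299.86.
The bisector from Z has length 2·YZ·ZX·cos(∠Z/2)/(YZ+ZX) ≈ 330.23.

330.23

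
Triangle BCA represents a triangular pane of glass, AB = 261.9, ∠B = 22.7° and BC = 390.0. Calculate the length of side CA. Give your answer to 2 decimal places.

By the law of cosines, CA² = AB² + BC² − 2·AB·BC·cos B = 32234, so CA ≈ 179.54.

179.54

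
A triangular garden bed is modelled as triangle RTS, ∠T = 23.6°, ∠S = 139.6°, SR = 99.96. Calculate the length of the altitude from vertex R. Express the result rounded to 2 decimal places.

64.79

The third angle is ∠R = 180° − ∠T − ∠S = 16.80°.
Law of sines: TS = SR·sin R/sin T ≈ 72.166.
Law of sines: RT = SR·sin S/sin T ≈ 161.82.
Area = ½·SR·TS·sin S ≈ 2337.7.
The altitude from R has length 2·area/TS ≈ 64.786.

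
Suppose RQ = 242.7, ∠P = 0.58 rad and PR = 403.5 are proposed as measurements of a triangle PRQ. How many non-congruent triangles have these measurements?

PR·sin P = 403.5·sin(0.58 rad) ≈ 221.1.
Since PR sin P < RQ < PR (221.1 < 242.7 < 403.5), two triangles exist.

2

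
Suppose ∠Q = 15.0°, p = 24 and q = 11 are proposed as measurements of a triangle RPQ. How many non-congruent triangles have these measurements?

2

p·sin Q = 24·sin(15.0°) ≈ 6.212.
Since p sin Q < q < p (6.212 < 11 < 24), two triangles exist.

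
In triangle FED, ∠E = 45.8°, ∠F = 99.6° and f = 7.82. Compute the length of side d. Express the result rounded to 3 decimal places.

4.504

The third angle is ∠D = 180° − ∠F − ∠E = 34.60°.
Law of sines: d = f·sin D/sin F ≈ 4.5036.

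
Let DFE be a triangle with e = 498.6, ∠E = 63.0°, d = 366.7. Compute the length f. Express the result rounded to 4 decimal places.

543.1056

Law of sines: sin D = d·sin E/e ≈ 0.65530.
Since e ≥ d, only the acute value applies: ∠D ≈ 40.94°.
Then ∠F = 180° − ∠E − ∠D ≈ 76.06°.
Law of sines gives f = e·sin F/sin E ≈ 543.11.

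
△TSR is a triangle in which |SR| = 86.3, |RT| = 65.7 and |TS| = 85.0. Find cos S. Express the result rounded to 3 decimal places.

By the law of cosines, cos S = (|TS|² + |SR|² − |RT|²) / (2·|TS|·|SR|) ≈ 0.70590, so ∠S ≈ 45.10°.

0.706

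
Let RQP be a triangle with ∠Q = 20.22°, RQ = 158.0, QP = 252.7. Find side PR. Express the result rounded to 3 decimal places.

117.853

By the law of cosines, PR² = RQ² + QP² − 2·RQ·QP·cos Q = 13889, so PR ≈ 117.85.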